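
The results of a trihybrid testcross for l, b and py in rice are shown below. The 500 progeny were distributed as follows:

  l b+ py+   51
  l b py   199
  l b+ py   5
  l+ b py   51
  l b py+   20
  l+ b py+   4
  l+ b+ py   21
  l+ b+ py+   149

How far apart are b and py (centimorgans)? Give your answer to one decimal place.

10.0 centimorgans

The two most frequent reciprocal classes, l+ b+ py+ and l b py, are the parental types, so the F1 was l+ b+ py+ / l b py.
The two rarest classes, l+ b py+ and l b+ py, are the double crossovers. Comparing them with the parentals, only the b allele has switched, so b is the middle locus and the order is l – b – py.
Crossovers in the b–py interval produce the single-crossover classes l+ b+ py and l b py+ (21 + 20 = 41) plus the double crossovers (9).
RF(b–py) = (41 + 9) / 500 = 50/500 = 0.1000 → 10.0 centimorgans.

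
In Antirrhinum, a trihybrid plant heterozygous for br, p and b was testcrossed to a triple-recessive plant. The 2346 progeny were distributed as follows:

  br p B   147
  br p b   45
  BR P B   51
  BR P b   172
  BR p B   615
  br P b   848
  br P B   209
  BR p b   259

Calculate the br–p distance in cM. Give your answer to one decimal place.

17.7 cM

The two most frequent reciprocal classes, BR p B and br P b, are the parental types, so the F1 was BR p B / br P b.
The two rarest classes, BR P B and br p b, are the double crossovers. Comparing them with the parentals, only the p allele has switched, so p is the middle locus and the order is b – p – br.
Crossovers in the p–br interval produce the single-crossover classes br p B and BR P b (147 + 172 = 319) plus the double crossovers (96).
RF(p–br) = (319 + 96) / 2346 = 415/2346 = 0.1769 → 17.7 cM.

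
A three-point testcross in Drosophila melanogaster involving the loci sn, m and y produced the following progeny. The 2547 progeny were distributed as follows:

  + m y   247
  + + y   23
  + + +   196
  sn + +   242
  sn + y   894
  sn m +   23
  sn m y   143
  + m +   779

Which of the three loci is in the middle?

sn

The two most frequent reciprocal classes, + m + and sn + y, are the parental types, so the F1 was + m + / sn + y.
The two rarest classes, sn m + and + + y, are the double crossovers. Comparing them with the parentals, only the sn allele has switched, so sn is the middle locus and the order is m – sn – y.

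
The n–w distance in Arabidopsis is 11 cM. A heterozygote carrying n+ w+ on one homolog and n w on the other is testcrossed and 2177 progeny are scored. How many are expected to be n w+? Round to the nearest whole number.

120

A map distance of 11 cM corresponds to a recombination frequency of 0.110.
The F1 is n+ w+ / n w, so n w+ is a recombinant gamete class with expected frequency r/2 = 0.110/2 = 0.0550.
Expected number = 0.0550 × 2177 = 119.73 ≈ 120.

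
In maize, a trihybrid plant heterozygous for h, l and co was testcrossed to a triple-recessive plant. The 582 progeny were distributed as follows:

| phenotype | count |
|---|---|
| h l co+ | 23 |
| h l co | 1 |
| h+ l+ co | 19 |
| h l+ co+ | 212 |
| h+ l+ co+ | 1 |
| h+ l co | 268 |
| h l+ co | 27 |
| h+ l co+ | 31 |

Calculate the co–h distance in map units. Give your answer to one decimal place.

The two most frequent reciprocal classes, h+ l co and h l+ co+, are the parental types, so the F1 was h+ l co / h l+ co+.
The two rarest classes, h l co and h+ l+ co+, are the double crossovers. Comparing them with the parentals, only the h allele has switched, so h is the middle locus and the order is l – h – co.
Crossovers in the h–co interval produce the single-crossover classes h+ l co+ and h l+ co (31 + 27 = 58) plus the double crossovers (2).
RF(h–co) = (58 + 2) / 582 = 60/582 = 0.1031 → 10.3 map units.

10.3 map units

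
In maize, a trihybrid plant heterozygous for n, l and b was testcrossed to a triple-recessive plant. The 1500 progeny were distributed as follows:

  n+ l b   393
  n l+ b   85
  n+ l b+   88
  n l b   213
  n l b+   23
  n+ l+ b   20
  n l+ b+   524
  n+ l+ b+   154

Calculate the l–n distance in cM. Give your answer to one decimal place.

27.3 cM

The two most frequent reciprocal classes, n+ l b and n l+ b+, are the parental types, so the F1 was n+ l b / n l+ b+.
The two rarest classes, n+ l+ b and n l b+, are the double crossovers. Comparing them with the parentals, only the l allele has switched, so l is the middle locus and the order is n – l – b.
Crossovers in the n–l interval produce the single-crossover classes n l b and n+ l+ b+ (213 + 154 = 367) plus the double crossovers (43).
RF(n–l) = (367 + 43) / 1500 = 410/1500 = 0.2733 → 27.3 cM.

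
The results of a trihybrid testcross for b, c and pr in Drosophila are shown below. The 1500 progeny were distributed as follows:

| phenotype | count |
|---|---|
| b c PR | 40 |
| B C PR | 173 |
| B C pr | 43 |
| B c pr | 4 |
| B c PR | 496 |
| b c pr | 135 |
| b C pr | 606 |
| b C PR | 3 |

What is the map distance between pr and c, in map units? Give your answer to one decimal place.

The two most frequent reciprocal classes, b C pr and B c PR, are the parental types, so the F1 was b C pr / B c PR.
The two rarest classes, b C PR and B c pr, are the double crossovers. Comparing them with the parentals, only the pr allele has switched, so pr is the middle locus and the order is c – pr – b.
Crossovers in the c–pr interval produce the single-crossover classes b c pr and B C PR (135 + 173 = 308) plus the double crossovers (7).
RF(c–pr) = (308 + 7) / 1500 = 315/1500 = 0.2100 → 21.0 map units.

21.0 map units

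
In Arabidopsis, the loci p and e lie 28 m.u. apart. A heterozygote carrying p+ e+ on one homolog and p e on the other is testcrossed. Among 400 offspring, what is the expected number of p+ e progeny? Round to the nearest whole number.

A map distance of 28 m.u. corresponds to a recombination frequency of 0.280.
The F1 is p+ e+ / p e, so p+ e is a recombinant gamete class with expected frequency r/2 = 0.280/2 = 0.1400.
Expected number = 0.1400 × 400 = 56.00 ≈ 56.

56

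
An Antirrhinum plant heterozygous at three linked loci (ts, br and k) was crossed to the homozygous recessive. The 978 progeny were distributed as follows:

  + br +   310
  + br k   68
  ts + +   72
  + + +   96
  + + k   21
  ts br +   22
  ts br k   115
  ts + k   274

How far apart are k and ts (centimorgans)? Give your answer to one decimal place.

The two most frequent reciprocal classes, + br + and ts + k, are the parental types, so the F1 was + br + / ts + k.
The two rarest classes, ts br + and + + k, are the double crossovers. Comparing them with the parentals, only the ts allele has switched, so ts is the middle locus and the order is k – ts – br.
Crossovers in the k–ts interval produce the single-crossover classes + br k and ts + + (68 + 72 = 140) plus the double crossovers (43).
RF(k–ts) = (140 + 43) / 978 = 183/978 = 0.1871 → 18.7 centimorgans.

18.7 centimorgans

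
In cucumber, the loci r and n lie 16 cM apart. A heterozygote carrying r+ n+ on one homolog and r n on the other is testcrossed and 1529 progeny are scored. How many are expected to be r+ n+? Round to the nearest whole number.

A map distance of 16 cM corresponds to a recombination frequency of 0.160.
The F1 is r+ n+ / r n, so r+ n+ is a parental gamete class with expected frequency (1 − r)/2 = 0.840/2 = 0.4200.
Expected number = 0.4200 × 1529 = 642.18 ≈ 642.

642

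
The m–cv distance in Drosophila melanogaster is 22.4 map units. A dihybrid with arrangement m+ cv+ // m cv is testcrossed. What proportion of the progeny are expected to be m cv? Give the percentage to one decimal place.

38.8%

A map distance of 22.4 map units corresponds to a recombination frequency of 0.224.
The F1 is m+ cv+ / m cv, so m cv is a parental gamete class with expected frequency (1 − r)/2 = 0.776/2 = 0.3880.
That is 0.3880 = 38.8% of the progeny.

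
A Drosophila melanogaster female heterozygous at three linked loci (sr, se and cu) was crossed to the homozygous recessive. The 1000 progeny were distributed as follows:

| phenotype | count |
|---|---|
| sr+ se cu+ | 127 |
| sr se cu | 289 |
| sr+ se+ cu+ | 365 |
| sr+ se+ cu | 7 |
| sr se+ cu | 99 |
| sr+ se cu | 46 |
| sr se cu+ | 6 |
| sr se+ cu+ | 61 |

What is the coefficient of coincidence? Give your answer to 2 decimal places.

0.45

The two most frequent reciprocal classes, sr+ se+ cu+ and sr se cu, are the parental types, so the F1 was sr+ se+ cu+ / sr se cu.
The two rarest classes, sr+ se+ cu and sr se cu+, are the double crossovers. Comparing them with the parentals, only the cu allele has switched, so cu is the middle locus and the order is sr – cu – se.
sr–cu: (107 + 13)/1000 = 0.1200; cu–se: (226 + 13)/1000 = 0.2390.
Expected DCO frequency = 0.1200 × 0.2390 ≈ 0.02868; observed = 13/1000 ≈ 0.01300.
Coefficient of coincidence = 0.01300/0.02868 ≈ 0.45.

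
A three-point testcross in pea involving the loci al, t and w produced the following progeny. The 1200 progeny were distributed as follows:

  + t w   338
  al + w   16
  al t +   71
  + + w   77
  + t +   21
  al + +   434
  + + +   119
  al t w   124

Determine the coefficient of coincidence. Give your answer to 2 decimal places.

The two most frequent reciprocal classes, + t w and al + +, are the parental types, so the F1 was + t w / al + +.
The two rarest classes, + t + and al + w, are the double crossovers. Comparing them with the parentals, only the w allele has switched, so w is the middle locus and the order is al – w – t.
al–w: (243 + 37)/1200 = 0.2333; w–t: (148 + 37)/1200 = 0.1542.
Expected DCO frequency = 0.2333 × 0.1542 ≈ 0.03597; observed = 37/1200 ≈ 0.03083.
Coefficient of coincidence = 0.03083/0.03597 ≈ 0.86.

0.86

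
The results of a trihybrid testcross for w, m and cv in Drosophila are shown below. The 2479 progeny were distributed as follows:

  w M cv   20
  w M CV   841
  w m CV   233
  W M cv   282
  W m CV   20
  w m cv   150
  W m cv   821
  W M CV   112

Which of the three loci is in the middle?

cv

The two most frequent reciprocal classes, W m cv and w M CV, are the parental types, so the F1 was W m cv / w M CV.
The two rarest classes, W m CV and w M cv, are the double crossovers. Comparing them with the parentals, only the cv allele has switched, so cv is the middle locus and the order is w – cv – m.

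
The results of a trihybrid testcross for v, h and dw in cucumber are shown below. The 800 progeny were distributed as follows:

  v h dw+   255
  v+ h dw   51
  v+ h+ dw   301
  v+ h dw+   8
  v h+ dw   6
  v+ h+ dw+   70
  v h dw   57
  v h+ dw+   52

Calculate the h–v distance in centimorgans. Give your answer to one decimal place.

14.6 centimorgans

The two most frequent reciprocal classes, v+ h+ dw and v h dw+, are the parental types, so the F1 was v+ h+ dw / v h dw+.
The two rarest classes, v h+ dw and v+ h dw+, are the double crossovers. Comparing them with the parentals, only the v allele has switched, so v is the middle locus and the order is dw – v – h.
Crossovers in the v–h interval produce the single-crossover classes v+ h dw and v h+ dw+ (51 + 52 = 103) plus the double crossovers (14).
RF(v–h) = (103 + 14) / 800 = 117/800 = 0.1462 → 14.6 centimorgans.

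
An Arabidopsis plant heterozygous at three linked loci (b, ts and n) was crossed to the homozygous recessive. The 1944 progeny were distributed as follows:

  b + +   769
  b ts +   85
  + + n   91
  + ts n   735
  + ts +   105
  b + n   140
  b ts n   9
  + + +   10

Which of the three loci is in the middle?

b

The two most frequent reciprocal classes, + ts n and b + +, are the parental types, so the F1 was + ts n / b + +.
The two rarest classes, b ts n and + + +, are the double crossovers. Comparing them with the parentals, only the b allele has switched, so b is the middle locus and the order is ts – b – n.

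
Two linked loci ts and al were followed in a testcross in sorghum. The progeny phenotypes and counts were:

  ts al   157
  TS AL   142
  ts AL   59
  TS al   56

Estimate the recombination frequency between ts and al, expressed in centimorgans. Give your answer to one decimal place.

The two most frequent classes, TS AL (142) and ts al (157), are the parental types, so the F1 was TS AL / ts al.
The recombinant classes are TS al and ts AL: 56 + 59 = 115.
Recombination frequency = 115/414 = 0.2778 ≈ 27.8%, i.e. 27.8 centimorgans.

27.8 centimorgans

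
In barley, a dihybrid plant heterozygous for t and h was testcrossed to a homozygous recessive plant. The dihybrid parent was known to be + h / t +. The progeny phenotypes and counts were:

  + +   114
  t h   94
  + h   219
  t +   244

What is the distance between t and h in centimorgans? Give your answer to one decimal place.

The recombinant classes are + + and t h: 114 + 94 = 208.
Recombination frequency = 208/671 = 0.3100 ≈ 31.0%, i.e. 31.0 centimorgans.

31.0 centimorgans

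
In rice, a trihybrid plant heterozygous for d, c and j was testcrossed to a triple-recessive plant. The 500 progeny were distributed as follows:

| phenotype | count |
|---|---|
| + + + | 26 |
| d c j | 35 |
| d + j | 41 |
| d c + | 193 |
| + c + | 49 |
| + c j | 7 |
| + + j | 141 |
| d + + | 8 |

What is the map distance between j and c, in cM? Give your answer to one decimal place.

15.2 cM

The two most frequent reciprocal classes, + + j and d c +, are the parental types, so the F1 was + + j / d c +.
The two rarest classes, + c j and d + +, are the double crossovers. Comparing them with the parentals, only the c allele has switched, so c is the middle locus and the order is j – c – d.
Crossovers in the j–c interval produce the single-crossover classes + + + and d c j (26 + 35 = 61) plus the double crossovers (15).
RF(j–c) = (61 + 15) / 500 = 76/500 = 0.1520 → 15.2 cM.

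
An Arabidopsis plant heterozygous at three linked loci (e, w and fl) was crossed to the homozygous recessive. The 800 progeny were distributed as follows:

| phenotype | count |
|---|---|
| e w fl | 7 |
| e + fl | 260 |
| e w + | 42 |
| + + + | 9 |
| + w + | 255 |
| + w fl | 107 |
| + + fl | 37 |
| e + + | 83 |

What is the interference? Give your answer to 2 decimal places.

0.35

The two most frequent reciprocal classes, e + fl and + w +, are the parental types, so the F1 was e + fl / + w +.
The two rarest classes, e w fl and + + +, are the double crossovers. Comparing them with the parentals, only the w allele has switched, so w is the middle locus and the order is e – w – fl.
e–w: (79 + 16)/800 = 0.1187; w–fl: (190 + 16)/800 = 0.2575.
Expected DCO frequency = 0.1187 × 0.2575 ≈ 0.03057; observed = 16/800 ≈ 0.02000.
Coefficient of coincidence = 0.02000/0.03057 ≈ 0.65; interference = 1 − 0.65 = 0.35.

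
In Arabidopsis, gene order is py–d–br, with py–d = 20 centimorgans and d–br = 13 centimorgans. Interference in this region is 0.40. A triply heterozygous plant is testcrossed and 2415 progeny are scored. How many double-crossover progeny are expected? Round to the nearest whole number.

Map distances give recombination frequencies of 0.200 and 0.130 for the two intervals.
With interference 0.40 (so coincidence = 0.60), expected double-crossover frequency = 0.200 × 0.130 × 0.60 = 0.01560.
Expected number = 0.01560 × 2415 = 37.67 ≈ 38.

38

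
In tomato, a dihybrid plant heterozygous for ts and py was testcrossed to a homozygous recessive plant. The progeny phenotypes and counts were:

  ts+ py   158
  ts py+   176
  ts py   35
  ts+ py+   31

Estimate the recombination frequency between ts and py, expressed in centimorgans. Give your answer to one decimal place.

16.5 centimorgans

The two most frequent classes, ts+ py (158) and ts py+ (176), are the parental types, so the F1 was ts+ py / ts py+.
The recombinant classes are ts+ py+ and ts py: 31 + 35 = 66.
Recombination frequency = 66/400 = 0.1650 ≈ 16.5%, i.e. 16.5 centimorgans.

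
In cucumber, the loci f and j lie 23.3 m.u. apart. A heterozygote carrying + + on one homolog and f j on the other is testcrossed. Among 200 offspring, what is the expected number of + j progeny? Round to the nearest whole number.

23

A map distance of 23.3 m.u. corresponds to a recombination frequency of 0.233.
The F1 is + + / f j, so + j is a recombinant gamete class with expected frequency r/2 = 0.233/2 = 0.1165.
Expected number = 0.1165 × 200 = 23.30 ≈ 23.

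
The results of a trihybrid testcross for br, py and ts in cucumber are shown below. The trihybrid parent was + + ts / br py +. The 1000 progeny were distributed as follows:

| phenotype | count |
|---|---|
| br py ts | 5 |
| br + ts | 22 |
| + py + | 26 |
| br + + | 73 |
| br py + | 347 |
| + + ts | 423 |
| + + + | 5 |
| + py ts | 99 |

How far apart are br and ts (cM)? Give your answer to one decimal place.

The two rarest classes, + + + and br py ts, are the double crossovers. Comparing them with the parentals, only the ts allele has switched, so ts is the middle locus and the order is br – ts – py.
Crossovers in the br–ts interval produce the single-crossover classes br + ts and + py + (22 + 26 = 48) plus the double crossovers (10).
RF(br–ts) = (48 + 10) / 1000 = 58/1000 = 0.0580 → 5.8 cM.

5.8 cM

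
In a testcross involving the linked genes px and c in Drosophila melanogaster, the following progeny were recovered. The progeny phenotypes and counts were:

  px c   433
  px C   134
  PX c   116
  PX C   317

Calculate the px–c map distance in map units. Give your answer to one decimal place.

25.0 map units

The two most frequent classes, PX C (317) and px c (433), are the parental types, so the F1 was PX C / px c.
The recombinant classes are PX c and px C: 116 + 134 = 250.
Recombination frequency = 250/1000 = 0.2500 ≈ 25.0%, i.e. 25.0 map units.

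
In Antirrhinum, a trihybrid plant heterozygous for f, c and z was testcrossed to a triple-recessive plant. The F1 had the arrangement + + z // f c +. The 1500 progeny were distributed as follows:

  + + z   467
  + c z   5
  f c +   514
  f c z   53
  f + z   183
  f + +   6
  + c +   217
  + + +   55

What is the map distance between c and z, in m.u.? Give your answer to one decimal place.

The two rarest classes, + c z and f + +, are the double crossovers. Comparing them with the parentals, only the c allele has switched, so c is the middle locus and the order is f – c – z.
Crossovers in the c–z interval produce the single-crossover classes + + + and f c z (55 + 53 = 108) plus the double crossovers (11).
RF(c–z) = (108 + 11) / 1500 = 119/1500 = 0.0793 → 7.9 m.u.

7.9 m.u.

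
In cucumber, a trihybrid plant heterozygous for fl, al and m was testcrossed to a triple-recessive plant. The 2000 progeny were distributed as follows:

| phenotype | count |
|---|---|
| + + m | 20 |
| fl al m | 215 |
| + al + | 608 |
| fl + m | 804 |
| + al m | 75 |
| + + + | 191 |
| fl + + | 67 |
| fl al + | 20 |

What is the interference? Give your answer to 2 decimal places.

The two most frequent reciprocal classes, + al + and fl + m, are the parental types, so the F1 was + al + / fl + m.
The two rarest classes, fl al + and + + m, are the double crossovers. Comparing them with the parentals, only the fl allele has switched, so fl is the middle locus and the order is m – fl – al.
m–fl: (142 + 40)/2000 = 0.0910; fl–al: (406 + 40)/2000 = 0.2230.
Expected DCO frequency = 0.0910 × 0.2230 ≈ 0.02029; observed = 40/2000 ≈ 0.02000.
Coefficient of coincidence = 0.02000/0.02029 ≈ 0.99; interference = 1 − 0.99 = 0.01.

0.01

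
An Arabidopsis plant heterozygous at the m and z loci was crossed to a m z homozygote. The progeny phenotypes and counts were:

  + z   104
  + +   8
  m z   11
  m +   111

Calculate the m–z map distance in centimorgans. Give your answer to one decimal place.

8.1 centimorgans

The two most frequent classes, + z (104) and m + (111), are the parental types, so the F1 was + z / m +.
The recombinant classes are + + and m z: 8 + 11 = 19.
Recombination frequency = 19/234 = 0.0812 ≈ 8.1%, i.e. 8.1 centimorgans.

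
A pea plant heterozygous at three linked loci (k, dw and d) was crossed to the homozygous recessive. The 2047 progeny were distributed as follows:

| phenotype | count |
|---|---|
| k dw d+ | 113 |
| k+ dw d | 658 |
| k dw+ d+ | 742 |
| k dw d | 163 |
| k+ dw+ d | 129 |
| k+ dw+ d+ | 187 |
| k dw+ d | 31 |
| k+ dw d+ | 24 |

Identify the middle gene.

The two most frequent reciprocal classes, k dw+ d+ and k+ dw d, are the parental types, so the F1 was k dw+ d+ / k+ dw d.
The two rarest classes, k dw+ d and k+ dw d+, are the double crossovers. Comparing them with the parentals, only the d allele has switched, so d is the middle locus and the order is dw – d – k.

d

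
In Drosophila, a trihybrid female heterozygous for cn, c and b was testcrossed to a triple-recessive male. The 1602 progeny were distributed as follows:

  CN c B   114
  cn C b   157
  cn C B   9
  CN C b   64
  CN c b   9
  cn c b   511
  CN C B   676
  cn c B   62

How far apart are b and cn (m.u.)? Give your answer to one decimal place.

9.0 m.u.

The two most frequent reciprocal classes, CN C B and cn c b, are the parental types, so the F1 was CN C B / cn c b.
The two rarest classes, cn C B and CN c b, are the double crossovers. Comparing them with the parentals, only the cn allele has switched, so cn is the middle locus and the order is c – cn – b.
Crossovers in the cn–b interval produce the single-crossover classes CN C b and cn c B (64 + 62 = 126) plus the double crossovers (18).
RF(cn–b) = (126 + 18) / 1602 = 144/1602 = 0.0899 → 9.0 m.u.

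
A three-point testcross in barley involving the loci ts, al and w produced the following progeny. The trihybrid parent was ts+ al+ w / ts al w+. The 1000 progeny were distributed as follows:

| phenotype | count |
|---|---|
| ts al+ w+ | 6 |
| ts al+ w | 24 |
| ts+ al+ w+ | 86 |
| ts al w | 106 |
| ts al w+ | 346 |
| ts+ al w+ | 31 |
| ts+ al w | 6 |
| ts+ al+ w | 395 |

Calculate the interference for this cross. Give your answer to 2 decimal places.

The two rarest classes, ts+ al w and ts al+ w+, are the double crossovers. Comparing them with the parentals, only the al allele has switched, so al is the middle locus and the order is ts – al – w.
ts–al: (55 + 12)/1000 = 0.0670; al–w: (192 + 12)/1000 = 0.2040.
Expected DCO frequency = 0.0670 × 0.2040 ≈ 0.01367; observed = 12/1000 ≈ 0.01200.
Coefficient of coincidence = 0.01200/0.01367 ≈ 0.88; interference = 1 − 0.88 = 0.12.

0.12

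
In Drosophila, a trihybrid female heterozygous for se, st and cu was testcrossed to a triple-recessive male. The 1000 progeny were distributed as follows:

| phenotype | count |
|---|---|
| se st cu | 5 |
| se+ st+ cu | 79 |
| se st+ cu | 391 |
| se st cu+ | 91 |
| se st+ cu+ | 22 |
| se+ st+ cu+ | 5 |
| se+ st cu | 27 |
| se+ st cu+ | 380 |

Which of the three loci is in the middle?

st

The two most frequent reciprocal classes, se st+ cu and se+ st cu+, are the parental types, so the F1 was se st+ cu / se+ st cu+.
The two rarest classes, se st cu and se+ st+ cu+, are the double crossovers. Comparing them with the parentals, only the st allele has switched, so st is the middle locus and the order is cu – st – se.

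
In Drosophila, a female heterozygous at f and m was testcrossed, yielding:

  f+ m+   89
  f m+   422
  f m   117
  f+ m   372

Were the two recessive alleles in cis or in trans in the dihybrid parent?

trans

The two most frequent classes are f+ m (372) and f m+ (422); these are the parental (non-recombinant) types.
So the F1 carried f+ m on one chromosome and f m+ on the other — the recessive alleles are on opposite chromosomes (trans / repulsion).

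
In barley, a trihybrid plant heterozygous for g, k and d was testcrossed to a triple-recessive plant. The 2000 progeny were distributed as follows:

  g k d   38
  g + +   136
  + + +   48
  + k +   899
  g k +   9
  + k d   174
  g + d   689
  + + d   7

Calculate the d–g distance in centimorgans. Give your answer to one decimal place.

The two most frequent reciprocal classes, g + d and + k +, are the parental types, so the F1 was g + d / + k +.
The two rarest classes, + + d and g k +, are the double crossovers. Comparing them with the parentals, only the g allele has switched, so g is the middle locus and the order is k – g – d.
Crossovers in the g–d interval produce the single-crossover classes g + + and + k d (136 + 174 = 310) plus the double crossovers (16).
RF(g–d) = (310 + 16) / 2000 = 326/2000 = 0.1630 → 16.3 centimorgans.

16.3 centimorgans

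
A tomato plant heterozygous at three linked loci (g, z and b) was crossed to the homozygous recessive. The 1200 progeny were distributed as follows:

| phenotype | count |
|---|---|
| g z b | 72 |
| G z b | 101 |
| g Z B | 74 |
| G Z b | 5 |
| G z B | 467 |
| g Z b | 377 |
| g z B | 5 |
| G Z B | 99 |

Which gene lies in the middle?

The two most frequent reciprocal classes, g Z b and G z B, are the parental types, so the F1 was g Z b / G z B.
The two rarest classes, G Z b and g z B, are the double crossovers. Comparing them with the parentals, only the g allele has switched, so g is the middle locus and the order is b – g – z.

g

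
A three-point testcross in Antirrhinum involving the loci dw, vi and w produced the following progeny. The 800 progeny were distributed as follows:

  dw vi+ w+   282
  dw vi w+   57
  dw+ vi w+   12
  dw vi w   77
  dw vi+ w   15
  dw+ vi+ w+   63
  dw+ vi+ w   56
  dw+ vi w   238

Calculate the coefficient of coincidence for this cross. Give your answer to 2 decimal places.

The two most frequent reciprocal classes, dw vi+ w+ and dw+ vi w, are the parental types, so the F1 was dw vi+ w+ / dw+ vi w.
The two rarest classes, dw vi+ w and dw+ vi w+, are the double crossovers. Comparing them with the parentals, only the w allele has switched, so w is the middle locus and the order is dw – w – vi.
dw–w: (140 + 27)/800 = 0.2087; w–vi: (113 + 27)/800 = 0.1750.
Expected DCO frequency = 0.2087 × 0.1750 ≈ 0.03652; observed = 27/800 ≈ 0.03375.
Coefficient of coincidence = 0.03375/0.03652 ≈ 0.92.

0.92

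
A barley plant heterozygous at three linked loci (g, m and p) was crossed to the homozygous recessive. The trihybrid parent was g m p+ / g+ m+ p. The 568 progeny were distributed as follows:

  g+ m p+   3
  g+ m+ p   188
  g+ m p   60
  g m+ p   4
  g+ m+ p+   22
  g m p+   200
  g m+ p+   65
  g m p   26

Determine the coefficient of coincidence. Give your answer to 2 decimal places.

0.55

The two rarest classes, g+ m p+ and g m+ p, are the double crossovers. Comparing them with the parentals, only the g allele has switched, so g is the middle locus and the order is p – g – m.
p–g: (48 + 7)/568 = 0.0968; g–m: (125 + 7)/568 = 0.2324.
Expected DCO frequency = 0.0968 × 0.2324 ≈ 0.02250; observed = 7/568 ≈ 0.01232.
Coefficient of coincidence = 0.01232/0.02250 ≈ 0.55.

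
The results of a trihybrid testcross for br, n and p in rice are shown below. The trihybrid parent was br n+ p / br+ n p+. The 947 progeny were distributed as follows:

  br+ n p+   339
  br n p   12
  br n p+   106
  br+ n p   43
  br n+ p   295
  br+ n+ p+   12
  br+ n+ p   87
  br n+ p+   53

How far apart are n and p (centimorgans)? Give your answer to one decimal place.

The two rarest classes, br n p and br+ n+ p+, are the double crossovers. Comparing them with the parentals, only the n allele has switched, so n is the middle locus and the order is p – n – br.
Crossovers in the p–n interval produce the single-crossover classes br n+ p+ and br+ n p (53 + 43 = 96) plus the double crossovers (24).
RF(p–n) = (96 + 24) / 947 = 120/947 = 0.1267 → 12.7 centimorgans.

12.7 centimorgans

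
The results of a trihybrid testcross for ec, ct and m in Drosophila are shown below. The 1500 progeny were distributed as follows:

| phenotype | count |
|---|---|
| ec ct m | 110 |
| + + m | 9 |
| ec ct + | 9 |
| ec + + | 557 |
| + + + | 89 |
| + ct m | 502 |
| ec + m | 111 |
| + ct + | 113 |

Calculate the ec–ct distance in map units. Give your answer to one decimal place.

The two most frequent reciprocal classes, + ct m and ec + +, are the parental types, so the F1 was + ct m / ec + +.
The two rarest classes, + + m and ec ct +, are the double crossovers. Comparing them with the parentals, only the ct allele has switched, so ct is the middle locus and the order is m – ct – ec.
Crossovers in the ct–ec interval produce the single-crossover classes ec ct m and + + + (110 + 89 = 199) plus the double crossovers (18).
RF(ct–ec) = (199 + 18) / 1500 = 217/1500 = 0.1447 → 14.5 map units.

14.5 map units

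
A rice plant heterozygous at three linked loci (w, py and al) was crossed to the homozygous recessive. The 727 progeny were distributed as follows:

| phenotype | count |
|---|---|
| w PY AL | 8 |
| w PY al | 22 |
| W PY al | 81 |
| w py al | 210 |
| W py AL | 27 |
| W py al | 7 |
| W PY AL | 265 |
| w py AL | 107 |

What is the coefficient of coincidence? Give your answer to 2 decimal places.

The two most frequent reciprocal classes, W PY AL and w py al, are the parental types, so the F1 was W PY AL / w py al.
The two rarest classes, w PY AL and W py al, are the double crossovers. Comparing them with the parentals, only the w allele has switched, so w is the middle locus and the order is al – w – py.
al–w: (188 + 15)/727 = 0.2792; w–py: (49 + 15)/727 = 0.0880.
Expected DCO frequency = 0.2792 × 0.0880 ≈ 0.02457; observed = 15/727 ≈ 0.02063.
Coefficient of coincidence = 0.02063/0.02457 ≈ 0.84.

0.84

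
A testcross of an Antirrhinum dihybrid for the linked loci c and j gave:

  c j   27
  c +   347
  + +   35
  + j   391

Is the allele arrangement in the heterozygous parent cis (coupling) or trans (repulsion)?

trans

The two most frequent classes are + j (391) and c + (347); these are the parental (non-recombinant) types.
So the F1 carried + j on one chromosome and c + on the other — the recessive alleles are on opposite chromosomes (trans / repulsion).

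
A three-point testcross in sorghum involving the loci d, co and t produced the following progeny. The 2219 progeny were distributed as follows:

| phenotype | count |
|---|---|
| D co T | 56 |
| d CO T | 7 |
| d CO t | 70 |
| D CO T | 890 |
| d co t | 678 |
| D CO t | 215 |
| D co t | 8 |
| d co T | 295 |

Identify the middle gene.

d

The two most frequent reciprocal classes, D CO T and d co t, are the parental types, so the F1 was D CO T / d co t.
The two rarest classes, d CO T and D co t, are the double crossovers. Comparing them with the parentals, only the d allele has switched, so d is the middle locus and the order is t – d – co.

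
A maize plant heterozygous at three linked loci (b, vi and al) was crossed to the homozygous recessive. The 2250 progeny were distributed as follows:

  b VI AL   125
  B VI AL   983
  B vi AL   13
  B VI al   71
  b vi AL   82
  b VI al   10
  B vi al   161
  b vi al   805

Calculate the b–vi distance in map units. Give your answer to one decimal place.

13.7 map units

The two most frequent reciprocal classes, b vi al and B VI AL, are the parental types, so the F1 was b vi al / B VI AL.
The two rarest classes, b VI al and B vi AL, are the double crossovers. Comparing them with the parentals, only the vi allele has switched, so vi is the middle locus and the order is al – vi – b.
Crossovers in the vi–b interval produce the single-crossover classes B vi al and b VI AL (161 + 125 = 286) plus the double crossovers (23).
RF(vi–b) = (286 + 23) / 2250 = 309/2250 = 0.1373 → 13.7 map units.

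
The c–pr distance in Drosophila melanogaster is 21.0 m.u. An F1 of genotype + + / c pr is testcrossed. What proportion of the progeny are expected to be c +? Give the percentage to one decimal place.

10.5%

A map distance of 21.0 m.u. corresponds to a recombination frequency of 0.210.
The F1 is + + / c pr, so c + is a recombinant gamete class with expected frequency r/2 = 0.210/2 = 0.1050.
That is 0.1050 = 10.5% of the progeny.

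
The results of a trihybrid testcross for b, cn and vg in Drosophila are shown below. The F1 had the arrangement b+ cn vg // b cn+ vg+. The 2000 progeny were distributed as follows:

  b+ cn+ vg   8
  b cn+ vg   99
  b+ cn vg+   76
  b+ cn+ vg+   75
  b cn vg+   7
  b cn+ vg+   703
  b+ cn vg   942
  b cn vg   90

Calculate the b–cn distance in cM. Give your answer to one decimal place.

9.0 cM

The two rarest classes, b+ cn+ vg and b cn vg+, are the double crossovers. Comparing them with the parentals, only the cn allele has switched, so cn is the middle locus and the order is vg – cn – b.
Crossovers in the cn–b interval produce the single-crossover classes b cn vg and b+ cn+ vg+ (90 + 75 = 165) plus the double crossovers (15).
RF(cn–b) = (165 + 15) / 2000 = 180/2000 = 0.0900 → 9.0 cM.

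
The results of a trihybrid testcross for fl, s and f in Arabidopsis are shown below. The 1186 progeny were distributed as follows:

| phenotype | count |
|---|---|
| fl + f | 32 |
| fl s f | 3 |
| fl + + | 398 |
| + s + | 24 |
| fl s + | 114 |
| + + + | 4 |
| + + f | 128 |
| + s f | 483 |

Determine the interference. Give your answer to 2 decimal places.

The two most frequent reciprocal classes, fl + + and + s f, are the parental types, so the F1 was fl + + / + s f.
The two rarest classes, + + + and fl s f, are the double crossovers. Comparing them with the parentals, only the fl allele has switched, so fl is the middle locus and the order is f – fl – s.
f–fl: (56 + 7)/1186 = 0.0531; fl–s: (242 + 7)/1186 = 0.2099.
Expected DCO frequency = 0.0531 × 0.2099 ≈ 0.01115; observed = 7/1186 ≈ 0.00590.
Coefficient of coincidence = 0.00590/0.01115 ≈ 0.53; interference = 1 − 0.53 = 0.47.

0.47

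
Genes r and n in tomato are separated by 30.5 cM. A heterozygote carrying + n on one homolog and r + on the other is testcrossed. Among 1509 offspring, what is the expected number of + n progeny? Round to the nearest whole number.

A map distance of 30.5 cM corresponds to a recombination frequency of 0.305.
The F1 is + n / r +, so + n is a parental gamete class with expected frequency (1 − r)/2 = 0.695/2 = 0.3475.
Expected number = 0.3475 × 1509 = 524.38 ≈ 524.

524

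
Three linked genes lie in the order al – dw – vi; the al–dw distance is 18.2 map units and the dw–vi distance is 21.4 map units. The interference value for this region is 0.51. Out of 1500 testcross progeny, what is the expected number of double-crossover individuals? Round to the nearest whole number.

29

Map distances give recombination frequencies of 0.182 and 0.214 for the two intervals.
With interference 0.51 (so coincidence = 0.49), expected double-crossover frequency = 0.182 × 0.214 × 0.49 = 0.01908.
Expected number = 0.01908 × 1500 = 28.63 ≈ 29.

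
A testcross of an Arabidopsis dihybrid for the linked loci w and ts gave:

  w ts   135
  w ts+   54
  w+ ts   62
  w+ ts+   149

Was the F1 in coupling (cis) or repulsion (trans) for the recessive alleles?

cis

The two most frequent classes are w+ ts+ (149) and w ts (135); these are the parental (non-recombinant) types.
So the F1 carried w+ ts+ on one chromosome and w ts on the other — the recessive alleles are on the same chromosome (cis / coupling).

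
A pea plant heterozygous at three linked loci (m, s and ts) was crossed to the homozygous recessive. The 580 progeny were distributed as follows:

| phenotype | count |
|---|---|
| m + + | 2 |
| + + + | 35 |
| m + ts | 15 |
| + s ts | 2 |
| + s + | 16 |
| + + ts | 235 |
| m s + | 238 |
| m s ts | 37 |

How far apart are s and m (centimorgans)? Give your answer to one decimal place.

6.0 centimorgans

The two most frequent reciprocal classes, + + ts and m s +, are the parental types, so the F1 was + + ts / m s +.
The two rarest classes, + s ts and m + +, are the double crossovers. Comparing them with the parentals, only the s allele has switched, so s is the middle locus and the order is m – s – ts.
Crossovers in the m–s interval produce the single-crossover classes m + ts and + s + (15 + 16 = 31) plus the double crossovers (4).
RF(m–s) = (31 + 4) / 580 = 35/580 = 0.0603 → 6.0 centimorgans.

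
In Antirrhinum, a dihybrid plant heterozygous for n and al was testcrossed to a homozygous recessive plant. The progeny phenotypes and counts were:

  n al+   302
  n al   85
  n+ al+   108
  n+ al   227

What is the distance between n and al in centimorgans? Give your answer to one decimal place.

The two most frequent classes, n+ al (227) and n al+ (302), are the parental types, so the F1 was n+ al / n al+.
The recombinant classes are n+ al+ and n al: 108 + 85 = 193.
Recombination frequency = 193/722 = 0.2673 ≈ 26.7%, i.e. 26.7 centimorgans.

26.7 centimorgans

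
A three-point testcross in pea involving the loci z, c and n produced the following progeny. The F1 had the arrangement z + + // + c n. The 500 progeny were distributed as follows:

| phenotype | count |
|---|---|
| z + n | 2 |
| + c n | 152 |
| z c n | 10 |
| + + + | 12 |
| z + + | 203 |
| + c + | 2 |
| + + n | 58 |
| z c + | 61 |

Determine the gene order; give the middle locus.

The two rarest classes, z + n and + c +, are the double crossovers. Comparing them with the parentals, only the n allele has switched, so n is the middle locus and the order is z – n – c.

n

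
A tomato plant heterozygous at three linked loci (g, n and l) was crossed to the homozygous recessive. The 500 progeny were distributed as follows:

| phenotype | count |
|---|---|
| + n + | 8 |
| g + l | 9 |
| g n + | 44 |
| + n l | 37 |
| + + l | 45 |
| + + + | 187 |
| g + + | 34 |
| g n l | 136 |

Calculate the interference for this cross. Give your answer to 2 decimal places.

0.09

The two most frequent reciprocal classes, g n l and + + +, are the parental types, so the F1 was g n l / + + +.
The two rarest classes, g + l and + n +, are the double crossovers. Comparing them with the parentals, only the n allele has switched, so n is the middle locus and the order is l – n – g.
l–n: (89 + 17)/500 = 0.2120; n–g: (71 + 17)/500 = 0.1760.
Expected DCO frequency = 0.2120 × 0.1760 ≈ 0.03731; observed = 17/500 ≈ 0.03400.
Coefficient of coincidence = 0.03400/0.03731 ≈ 0.91; interference = 1 − 0.91 = 0.09.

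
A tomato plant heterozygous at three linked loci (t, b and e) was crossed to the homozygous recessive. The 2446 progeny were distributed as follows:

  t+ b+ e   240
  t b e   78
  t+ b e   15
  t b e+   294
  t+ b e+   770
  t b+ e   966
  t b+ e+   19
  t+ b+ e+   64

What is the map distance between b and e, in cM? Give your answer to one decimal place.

The two most frequent reciprocal classes, t b+ e and t+ b e+, are the parental types, so the F1 was t b+ e / t+ b e+.
The two rarest classes, t b+ e+ and t+ b e, are the double crossovers. Comparing them with the parentals, only the e allele has switched, so e is the middle locus and the order is b – e – t.
Crossovers in the b–e interval produce the single-crossover classes t b e and t+ b+ e+ (78 + 64 = 142) plus the double crossovers (34).
RF(b–e) = (142 + 34) / 2446 = 176/2446 = 0.0720 → 7.2 cM.

7.2 cM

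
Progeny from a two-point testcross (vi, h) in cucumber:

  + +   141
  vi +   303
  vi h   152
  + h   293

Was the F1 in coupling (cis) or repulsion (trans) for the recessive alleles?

trans

The two most frequent classes are + h (293) and vi + (303); these are the parental (non-recombinant) types.
So the F1 carried + h on one chromosome and vi + on the other — the recessive alleles are on opposite chromosomes (trans / repulsion).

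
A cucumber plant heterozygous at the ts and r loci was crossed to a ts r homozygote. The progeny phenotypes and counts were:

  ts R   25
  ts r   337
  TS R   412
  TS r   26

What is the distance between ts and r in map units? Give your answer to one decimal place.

The two most frequent classes, TS R (412) and ts r (337), are the parental types, so the F1 was TS R / ts r.
The recombinant classes are TS r and ts R: 26 + 25 = 51.
Recombination frequency = 51/800 = 0.0638 ≈ 6.4%, i.e. 6.4 map units.

6.4 map units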